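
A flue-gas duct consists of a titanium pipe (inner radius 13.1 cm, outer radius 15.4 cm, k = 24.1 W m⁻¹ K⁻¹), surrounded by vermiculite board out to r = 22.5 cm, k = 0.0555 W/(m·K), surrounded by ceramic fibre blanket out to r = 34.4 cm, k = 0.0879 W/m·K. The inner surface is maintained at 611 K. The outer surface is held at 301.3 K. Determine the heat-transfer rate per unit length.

Treat each layer as a resistance in series:
  R'_titanium = ln(0.154/0.131)/(2πk) = 0.1618/(2π·24.1) = 0.001068 m·K/W
  R'_vermiculite board = ln(0.225/0.154)/(2πk) = 0.3791/(2π·0.0555) = 1.087 m·K/W
  R'_ceramic fibre blanket = ln(0.344/0.225)/(2πk) = 0.4245/(2π·0.0879) = 0.7687 m·K/W
ΣR = 0.001068 + 1.087 + 0.7687 = 1.857 m·K/W
Q' = ΔT/ΣR = (611 K − 301.3 K)/1.857 = 167 W/m

Q' = 167 W/m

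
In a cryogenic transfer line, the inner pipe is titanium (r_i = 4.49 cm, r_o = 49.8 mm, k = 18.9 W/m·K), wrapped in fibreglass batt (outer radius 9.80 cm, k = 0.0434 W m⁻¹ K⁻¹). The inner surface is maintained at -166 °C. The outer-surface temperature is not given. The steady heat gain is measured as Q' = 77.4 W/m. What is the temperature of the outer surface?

T_out = 26.2 °C

Series resistances:
  R'_titanium = ln(0.0498/0.0449)/(2πk) = 0.1036/(2π·18.9) = 8.722×10^-4 m·K/W
  R'_fibreglass batt = ln(0.0980/0.0498)/(2πk) = 0.6770/(2π·0.0434) = 2.482 m·K/W
ΣR = 2.483 m·K/W
ΔT = Q'·ΣR = 77.4 × 2.483 = 192.2 K
Heat flows inward, so T_out = T_in + ΔT = -166 + 192.2 = 26.2 °C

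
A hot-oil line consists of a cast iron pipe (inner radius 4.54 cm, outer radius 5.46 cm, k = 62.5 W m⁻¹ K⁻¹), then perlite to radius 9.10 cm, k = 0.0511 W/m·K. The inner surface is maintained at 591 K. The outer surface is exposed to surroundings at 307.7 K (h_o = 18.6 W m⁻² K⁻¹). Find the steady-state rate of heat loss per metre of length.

Treat each layer as a resistance in series:
  R'_cast iron = ln(0.0546/0.0454)/(2πk) = 0.1845/(2π·62.5) = 4.699×10^-4 m·K/W
  R'_perlite = ln(0.0910/0.0546)/(2πk) = 0.5108/(2π·0.0511) = 1.591 m·K/W
  R'_conv,out = 1/(2πr h) = 1/(2π·0.0910·18.6) = 0.09403 m·K/W
ΣR = 4.699×10^-4 + 1.591 + 0.09403 = 1.685 m·K/W
Q' = ΔT/ΣR = (591 K − 307.7 K)/1.685 = 168 W/m

Q' = 168 W/m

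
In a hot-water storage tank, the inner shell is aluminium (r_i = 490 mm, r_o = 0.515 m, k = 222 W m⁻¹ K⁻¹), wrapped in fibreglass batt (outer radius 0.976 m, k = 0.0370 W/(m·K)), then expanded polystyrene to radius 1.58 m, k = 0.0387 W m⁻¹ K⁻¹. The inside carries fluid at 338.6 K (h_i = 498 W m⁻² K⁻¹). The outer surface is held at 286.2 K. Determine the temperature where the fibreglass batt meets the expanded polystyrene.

Treat each layer as a resistance in series:
  R_conv,in = 1/(4πr²h) = 1/(4π·0.490²·498) = 6.655×10^-4 K/W
  R_aluminium = (1/0.490 − 1/0.515)/(4πk) = 0.09907/(4π·222) = 3.551×10^-5 K/W
  R_fibreglass batt = (1/0.515 − 1/0.976)/(4πk) = 0.9172/(4π·0.0370) = 1.973 K/W
  R_expanded polystyrene = (1/0.976 − 1/1.58)/(4πk) = 0.3917/(4π·0.0387) = 0.8054 K/W
ΣR = 6.655×10^-4 + 3.551×10^-5 + 1.973 + 0.8054 = 2.779 K/W
Q = ΔT/ΣR = (338.6 K − 286.2 K)/2.779 = 18.86 W
From the inner boundary to the fibreglass batt/expanded polystyrene interface, ΣR_partial = 1.974 K/W.
T_interface = T_in − Q·ΣR_partial = 338.6 K − (18.86)(1.974) = 301.4 K

T = 301.4 K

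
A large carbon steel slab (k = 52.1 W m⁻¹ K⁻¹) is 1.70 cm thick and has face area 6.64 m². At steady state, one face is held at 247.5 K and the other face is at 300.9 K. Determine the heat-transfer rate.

Q = 1090 kW

Q = kA·ΔT/L = 52.1 × 6.64 × |247.5 K − 300.9 K| / 0.0170 = 1.09×10^6 W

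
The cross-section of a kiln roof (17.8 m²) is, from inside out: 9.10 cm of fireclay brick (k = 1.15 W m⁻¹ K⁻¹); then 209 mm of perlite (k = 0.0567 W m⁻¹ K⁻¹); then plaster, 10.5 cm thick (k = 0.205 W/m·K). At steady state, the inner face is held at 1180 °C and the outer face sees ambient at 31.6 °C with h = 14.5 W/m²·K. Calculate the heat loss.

Q = 4.70 kW

Resistance network (inner→outer):
  R_fireclay brick = L/(kA) = 0.0910/(1.15·17.8) = 0.004446 K/W
  R_perlite = L/(kA) = 0.209/(0.0567·17.8) = 0.2071 K/W
  R_plaster = L/(kA) = 0.105/(0.205·17.8) = 0.02878 K/W
  R_conv,out = 1/(hA) = 1/(14.5·17.8) = 0.003874 K/W
ΣR = 0.004446 + 0.2071 + 0.02878 + 0.003874 = 0.2442 K/W
Q = ΔT/ΣR = (1180 °C − 31.6 °C)/0.2442 = 4700 W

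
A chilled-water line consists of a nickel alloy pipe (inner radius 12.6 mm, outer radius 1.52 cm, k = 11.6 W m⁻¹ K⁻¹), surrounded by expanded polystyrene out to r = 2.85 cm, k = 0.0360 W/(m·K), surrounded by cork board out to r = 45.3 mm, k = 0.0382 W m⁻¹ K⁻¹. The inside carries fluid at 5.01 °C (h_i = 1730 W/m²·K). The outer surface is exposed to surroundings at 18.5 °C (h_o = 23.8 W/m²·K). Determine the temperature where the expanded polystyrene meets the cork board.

Series thermal resistances, inner to outer:
  R'_conv,in = 1/(2πr h) = 1/(2π·0.0126·1730) = 0.007301 m·K/W
  R'_nickel alloy = ln(0.0152/0.0126)/(2πk) = 0.1876/(2π·11.6) = 0.002574 m·K/W
  R'_expanded polystyrene = ln(0.0285/0.0152)/(2πk) = 0.6286/(2π·0.0360) = 2.779 m·K/W
  R'_cork board = ln(0.0453/0.0285)/(2πk) = 0.4634/(2π·0.0382) = 1.931 m·K/W
  R'_conv,out = 1/(2πr h) = 1/(2π·0.0453·23.8) = 0.1476 m·K/W
ΣR = 0.007301 + 0.002574 + 2.779 + 1.931 + 0.1476 = 4.867 m·K/W
Q' = ΔT/ΣR = (5.01 °C − 18.5 °C)/4.867 = -2.772 W/m
From the inner boundary to the expanded polystyrene/cork board interface, ΣR_partial = 2.789 m·K/W.
T_interface = T_in − Q'·ΣR_partial = 5.01 °C − (-2.772)(2.789) = 12.7 °C

T = 12.7 °C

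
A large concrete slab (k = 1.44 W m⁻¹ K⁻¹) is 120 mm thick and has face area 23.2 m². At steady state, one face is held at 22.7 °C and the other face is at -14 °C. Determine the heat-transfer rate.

Q = 10.2 kW

Q = kA·ΔT/L = 1.44 × 23.2 × |22.7 °C − -14 °C| / 0.120 = 10200 W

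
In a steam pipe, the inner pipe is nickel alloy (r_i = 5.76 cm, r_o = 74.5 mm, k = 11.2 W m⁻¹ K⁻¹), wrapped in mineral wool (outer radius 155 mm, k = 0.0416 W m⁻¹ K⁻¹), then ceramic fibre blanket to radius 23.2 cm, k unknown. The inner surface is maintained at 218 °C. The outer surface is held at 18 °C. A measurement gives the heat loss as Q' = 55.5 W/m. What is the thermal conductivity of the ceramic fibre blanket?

k = 0.0805 W/m·K

ΣR = ΔT/Q' = |218 − 18|/55.5 = 3.604 m·K/W
Known resistances:
  R'_nickel alloy = ln(0.0745/0.0576)/(2πk) = 0.2573/(2π·11.2) = 0.003656 m·K/W
  R'_mineral wool = ln(0.155/0.0745)/(2πk) = 0.7326/(2π·0.0416) = 2.803 m·K/W
R_ceramic fibre blanket = ΣR − ΣR_known = 3.604 − 2.807 = 0.7970 m·K/W
ln(r₂/r₁)/(2πk) = 0.7970 ⇒ k = 0.4033/(2π·0.7970) = 0.0805 W/m·K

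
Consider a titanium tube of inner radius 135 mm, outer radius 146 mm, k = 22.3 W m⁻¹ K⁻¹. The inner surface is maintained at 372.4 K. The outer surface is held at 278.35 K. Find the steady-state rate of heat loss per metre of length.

Q' = 1.68×10^5 W/m

Q' = 2πk·ΔT/ln(r₂/r₁) = 2π × 22.3 × 94.05 / ln(0.146/0.135) = 1.68×10^5 W/m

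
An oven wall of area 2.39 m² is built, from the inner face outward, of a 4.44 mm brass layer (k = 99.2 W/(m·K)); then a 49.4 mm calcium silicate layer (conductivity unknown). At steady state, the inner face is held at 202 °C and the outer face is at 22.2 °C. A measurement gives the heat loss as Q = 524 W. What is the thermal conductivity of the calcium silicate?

ΣR = ΔT/Q = |202 − 22.2|/524 = 0.3431 K/W
Known resistances:
  R_brass = L/(kA) = 0.00444/(99.2·2.39) = 1.873×10^-5 K/W
R_calcium silicate = ΣR − ΣR_known = 0.3431 − 1.873×10^-5 = 0.3431 K/W
L/(kA) = 0.3431 ⇒ k = 0.0494/(0.3431·2.39) = 0.0602 W/m·K

k = 0.0602 W/m·K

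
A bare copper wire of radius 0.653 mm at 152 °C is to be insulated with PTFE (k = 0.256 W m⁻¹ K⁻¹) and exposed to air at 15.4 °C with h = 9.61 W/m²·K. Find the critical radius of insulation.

r_cr = 2.66 cm

For a cylinder, r_cr = k_ins/h = 0.256/9.61 = 0.0266 m = 2.66 cm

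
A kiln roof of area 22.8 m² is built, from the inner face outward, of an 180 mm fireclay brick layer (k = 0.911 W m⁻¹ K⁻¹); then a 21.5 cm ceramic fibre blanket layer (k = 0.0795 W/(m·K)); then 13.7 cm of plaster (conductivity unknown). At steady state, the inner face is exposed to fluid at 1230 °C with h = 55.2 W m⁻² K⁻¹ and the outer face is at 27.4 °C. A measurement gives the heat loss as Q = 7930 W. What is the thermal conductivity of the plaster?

k = 0.255 W/m·K

ΣR = ΔT/Q = |1230 − 27.4|/7930 = 0.1517 K/W
Known resistances:
  R_conv,in = 1/(hA) = 1/(55.2·22.8) = 7.946×10^-4 K/W
  R_fireclay brick = L/(kA) = 0.180/(0.911·22.8) = 0.008666 K/W
  R_ceramic fibre blanket = L/(kA) = 0.215/(0.0795·22.8) = 0.1186 K/W
R_plaster = ΣR − ΣR_known = 0.1517 − 0.1281 = 0.02360 K/W
L/(kA) = 0.02360 ⇒ k = 0.137/(0.02360·22.8) = 0.255 W/m·K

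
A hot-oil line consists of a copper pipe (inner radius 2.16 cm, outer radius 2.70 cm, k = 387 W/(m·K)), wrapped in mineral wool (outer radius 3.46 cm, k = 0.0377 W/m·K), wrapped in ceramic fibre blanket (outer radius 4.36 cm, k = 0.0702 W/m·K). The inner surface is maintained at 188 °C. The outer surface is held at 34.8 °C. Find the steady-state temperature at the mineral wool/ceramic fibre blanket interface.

Series thermal resistances, inner to outer:
  R'_copper = ln(0.0270/0.0216)/(2πk) = 0.2231/(2π·387) = 9.177×10^-5 m·K/W
  R'_mineral wool = ln(0.0346/0.0270)/(2πk) = 0.2480/(2π·0.0377) = 1.047 m·K/W
  R'_ceramic fibre blanket = ln(0.0436/0.0346)/(2πk) = 0.2312/(2π·0.0702) = 0.5242 m·K/W
ΣR = 9.177×10^-5 + 1.047 + 0.5242 = 1.571 m·K/W
Q' = ΔT/ΣR = (188 °C − 34.8 °C)/1.571 = 97.52 W/m
From the inner boundary to the mineral wool/ceramic fibre blanket interface, ΣR_partial = 1.047 m·K/W.
T_interface = T_in − Q'·ΣR_partial = 188 °C − (97.52)(1.047) = 85.9 °C

T = 85.9 °C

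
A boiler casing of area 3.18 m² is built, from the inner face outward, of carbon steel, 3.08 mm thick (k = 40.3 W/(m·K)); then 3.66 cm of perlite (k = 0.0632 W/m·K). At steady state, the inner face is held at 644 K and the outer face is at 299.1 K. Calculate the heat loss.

Resistance network (inner→outer):
  R_carbon steel = L/(kA) = 0.00308/(40.3·3.18) = 2.403×10^-5 K/W
  R_perlite = L/(kA) = 0.0366/(0.0632·3.18) = 0.1821 K/W
ΣR = 2.403×10^-5 + 0.1821 = 0.1821 K/W
Q = ΔT/ΣR = (644 K − 299.1 K)/0.1821 = 1890 W

Q = 1890 W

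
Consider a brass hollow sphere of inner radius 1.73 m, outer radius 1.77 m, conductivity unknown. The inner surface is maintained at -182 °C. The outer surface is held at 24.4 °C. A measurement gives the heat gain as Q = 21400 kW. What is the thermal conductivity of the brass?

k = 108 W/m·K

ΣR = ΔT/Q = |-182 − 24.4|/2.14×10^7 = 9.645×10^-6 K/W
(1/r₁−1/r₂)/(4πk) = 9.645×10^-6 ⇒ k = 0.01306/(4π·9.645×10^-6) = 108 W/m·K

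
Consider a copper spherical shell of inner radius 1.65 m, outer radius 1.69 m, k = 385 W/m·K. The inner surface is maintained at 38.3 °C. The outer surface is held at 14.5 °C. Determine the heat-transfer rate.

Q = 8030 kW

Q = 4πk·ΔT/(1/r₁ − 1/r₂) = 4π × 385 × 23.8 / (1/1.65 − 1/1.69) = 8.03×10^6 W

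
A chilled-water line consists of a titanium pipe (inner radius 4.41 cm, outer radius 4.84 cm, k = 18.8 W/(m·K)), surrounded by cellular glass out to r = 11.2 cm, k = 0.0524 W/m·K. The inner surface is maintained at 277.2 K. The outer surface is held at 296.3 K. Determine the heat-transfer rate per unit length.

Q' = 7.49 W/m

Series thermal resistances, inner to outer:
  R'_titanium = ln(0.0484/0.0441)/(2πk) = 0.09304/(2π·18.8) = 7.876×10^-4 m·K/W
  R'_cellular glass = ln(0.112/0.0484)/(2πk) = 0.8390/(2π·0.0524) = 2.548 m·K/W
ΣR = 7.876×10^-4 + 2.548 = 2.549 m·K/W
Q' = ΔT/ΣR = (277.2 K − 296.3 K)/2.549 = -7.49 W/m
(Negative Q' ⇒ heat flows inward; heat gain = 7.49 W/m.)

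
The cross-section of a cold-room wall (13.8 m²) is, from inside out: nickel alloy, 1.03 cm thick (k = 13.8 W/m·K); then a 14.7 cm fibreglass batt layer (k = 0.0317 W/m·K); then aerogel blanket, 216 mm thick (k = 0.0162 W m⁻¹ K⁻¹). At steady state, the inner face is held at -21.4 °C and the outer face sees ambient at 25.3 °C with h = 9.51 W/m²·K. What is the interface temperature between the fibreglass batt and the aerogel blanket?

Treat each layer as a resistance in series:
  R_nickel alloy = L/(kA) = 0.0103/(13.8·13.8) = 5.409×10^-5 K/W
  R_fibreglass batt = L/(kA) = 0.147/(0.0317·13.8) = 0.3360 K/W
  R_aerogel blanket = L/(kA) = 0.216/(0.0162·13.8) = 0.9662 K/W
  R_conv,out = 1/(hA) = 1/(9.51·13.8) = 0.007620 K/W
ΣR = 5.409×10^-5 + 0.3360 + 0.9662 + 0.007620 = 1.310 K/W
Q = ΔT/ΣR = (-21.4 °C − 25.3 °C)/1.310 = -35.65 W
From the inner boundary to the fibreglass batt/aerogel blanket interface, ΣR_partial = 0.3361 K/W.
T_interface = T_in − Q·ΣR_partial = -21.4 °C − (-35.65)(0.3361) = -9.42 °C

T = -9.42 °C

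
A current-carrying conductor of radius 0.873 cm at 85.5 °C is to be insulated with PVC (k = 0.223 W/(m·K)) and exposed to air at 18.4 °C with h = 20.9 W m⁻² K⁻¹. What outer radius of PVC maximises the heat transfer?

For a cylinder, r_cr = k_ins/h = 0.223/20.9 = 0.0107 m = 1.07 cm

r_cr = 1.07 cm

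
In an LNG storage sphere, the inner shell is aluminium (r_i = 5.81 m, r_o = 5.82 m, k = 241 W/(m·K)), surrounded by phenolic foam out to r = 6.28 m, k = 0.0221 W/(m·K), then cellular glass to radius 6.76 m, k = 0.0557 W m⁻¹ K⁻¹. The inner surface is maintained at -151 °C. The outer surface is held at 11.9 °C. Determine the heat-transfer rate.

Series thermal resistances, inner to outer:
  R_aluminium = (1/5.81 − 1/5.82)/(4πk) = 2.957×10^-4/(4π·241) = 9.765×10^-8 K/W
  R_phenolic foam = (1/5.82 − 1/6.28)/(4πk) = 0.01259/(4π·0.0221) = 0.04532 K/W
  R_cellular glass = (1/6.28 − 1/6.76)/(4πk) = 0.01131/(4π·0.0557) = 0.01615 K/W
ΣR = 9.765×10^-8 + 0.04532 + 0.01615 = 0.06147 K/W
Q = ΔT/ΣR = (-151 °C − 11.9 °C)/0.06147 = -2650 W
(Negative Q ⇒ heat flows inward; heat gain = 2650 W.)

Q = 2650 W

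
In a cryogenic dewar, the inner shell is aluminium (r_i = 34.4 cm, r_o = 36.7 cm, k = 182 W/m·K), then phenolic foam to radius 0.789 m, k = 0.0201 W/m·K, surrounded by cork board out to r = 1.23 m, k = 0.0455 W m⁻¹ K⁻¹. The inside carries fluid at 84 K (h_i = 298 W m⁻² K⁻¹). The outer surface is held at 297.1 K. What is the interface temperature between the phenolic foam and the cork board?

T = 271.3 K

Series thermal resistances, inner to outer:
  R_conv,in = 1/(4πr²h) = 1/(4π·0.344²·298) = 0.002257 K/W
  R_aluminium = (1/0.344 − 1/0.367)/(4πk) = 0.1822/(4π·182) = 7.966×10^-5 K/W
  R_phenolic foam = (1/0.367 − 1/0.789)/(4πk) = 1.457/(4π·0.0201) = 5.770 K/W
  R_cork board = (1/0.789 − 1/1.23)/(4πk) = 0.4544/(4π·0.0455) = 0.7948 K/W
ΣR = 0.002257 + 7.966×10^-5 + 5.770 + 0.7948 = 6.567 K/W
Q = ΔT/ΣR = (84 K − 297.1 K)/6.567 = -32.45 W
From the inner boundary to the phenolic foam/cork board interface, ΣR_partial = 5.772 K/W.
T_interface = T_in − Q·ΣR_partial = 84 K − (-32.45)(5.772) = 271.3 K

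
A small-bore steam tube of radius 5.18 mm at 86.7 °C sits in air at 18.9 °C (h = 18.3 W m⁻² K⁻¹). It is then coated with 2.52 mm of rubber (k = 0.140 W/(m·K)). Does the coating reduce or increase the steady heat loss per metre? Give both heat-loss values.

increases: 40.4 → 42.9 W/m

Critical radius for a cylinder: r_cr = k/h = 0.00765 m = 0.765 cm.
Outer radius after coating: r₂ = 0.00518 + 0.00252 = 0.00770 m.
r₁ < r_cr < r₂: heat loss rises to a maximum at r_cr then falls. Whether the coating helps depends on whether Q(r₂) has dropped back below Q(r₁).
Bare: R = 1/(2πr₁h) = 1.679 m·K/W; Q = 67.8/1.679 = 40.4 W/m.
Coated: R = R_cond + R_conv = 1.580 m·K/W; Q = 67.8/1.580 = 42.9 W/m.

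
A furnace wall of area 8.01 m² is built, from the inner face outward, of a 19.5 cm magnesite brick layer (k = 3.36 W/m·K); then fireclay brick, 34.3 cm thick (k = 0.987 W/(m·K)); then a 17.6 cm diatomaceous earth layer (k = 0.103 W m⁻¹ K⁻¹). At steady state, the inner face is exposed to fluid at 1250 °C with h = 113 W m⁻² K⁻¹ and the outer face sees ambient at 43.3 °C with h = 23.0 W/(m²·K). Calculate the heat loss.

Series thermal resistances, inner to outer:
  R_conv,in = 1/(hA) = 1/(113·8.01) = 0.001105 K/W
  R_magnesite brick = L/(kA) = 0.195/(3.36·8.01) = 0.007245 K/W
  R_fireclay brick = L/(kA) = 0.343/(0.987·8.01) = 0.04339 K/W
  R_diatomaceous earth = L/(kA) = 0.176/(0.103·8.01) = 0.2133 K/W
  R_conv,out = 1/(hA) = 1/(23.0·8.01) = 0.005428 K/W
ΣR = 0.001105 + 0.007245 + 0.04339 + 0.2133 + 0.005428 = 0.2705 K/W
Q = ΔT/ΣR = (1250 °C − 43.3 °C)/0.2705 = 4460 W

Q = 4.46 kW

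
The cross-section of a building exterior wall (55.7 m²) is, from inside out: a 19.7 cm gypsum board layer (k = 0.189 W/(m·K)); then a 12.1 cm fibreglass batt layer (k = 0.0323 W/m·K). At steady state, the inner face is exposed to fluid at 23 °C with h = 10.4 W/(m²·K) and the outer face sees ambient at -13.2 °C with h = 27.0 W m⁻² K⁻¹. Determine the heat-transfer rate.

Q = 410 W

Treat each layer as a resistance in series:
  R_conv,in = 1/(hA) = 1/(10.4·55.7) = 0.001726 K/W
  R_gypsum board = L/(kA) = 0.197/(0.189·55.7) = 0.01871 K/W
  R_fibreglass batt = L/(kA) = 0.121/(0.0323·55.7) = 0.06726 K/W
  R_conv,out = 1/(hA) = 1/(27.0·55.7) = 6.649×10^-4 K/W
ΣR = 0.001726 + 0.01871 + 0.06726 + 6.649×10^-4 = 0.08836 K/W
Q = ΔT/ΣR = (23 °C − -13.2 °C)/0.08836 = 410 W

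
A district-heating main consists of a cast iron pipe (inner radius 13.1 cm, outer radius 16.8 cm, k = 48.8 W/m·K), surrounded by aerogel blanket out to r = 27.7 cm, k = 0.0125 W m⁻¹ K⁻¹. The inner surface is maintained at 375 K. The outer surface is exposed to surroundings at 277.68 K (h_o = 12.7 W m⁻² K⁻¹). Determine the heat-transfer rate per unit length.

Series thermal resistances, inner to outer:
  R'_cast iron = ln(0.168/0.131)/(2πk) = 0.2488/(2π·48.8) = 8.113×10^-4 m·K/W
  R'_aerogel blanket = ln(0.277/0.168)/(2πk) = 0.5001/(2π·0.0125) = 6.367 m·K/W
  R'_conv,out = 1/(2πr h) = 1/(2π·0.277·12.7) = 0.04524 m·K/W
ΣR = 8.113×10^-4 + 6.367 + 0.04524 = 6.413 m·K/W
Q' = ΔT/ΣR = (375 K − 277.68 K)/6.413 = 15.2 W/m

Q' = 15.2 W/m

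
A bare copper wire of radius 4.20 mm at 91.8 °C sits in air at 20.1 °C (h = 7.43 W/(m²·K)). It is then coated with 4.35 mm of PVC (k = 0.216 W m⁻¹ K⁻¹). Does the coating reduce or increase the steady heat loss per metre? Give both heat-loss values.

Critical radius for a cylinder: r_cr = k/h = 0.0291 m = 2.91 cm.
Outer radius after coating: r₂ = 0.00420 + 0.00435 = 0.00855 m.
Since r₁ < r_cr and r₂ ≤ r_cr, the coating moves toward the maximum at r_cr — heat loss rises.
Bare: R = 1/(2πr₁h) = 5.100 m·K/W; Q = 71.7/5.100 = 14.1 W/m.
Coated: R = R_cond + R_conv = 3.029 m·K/W; Q = 71.7/3.029 = 23.7 W/m.

increases: 14.1 → 23.7 W/m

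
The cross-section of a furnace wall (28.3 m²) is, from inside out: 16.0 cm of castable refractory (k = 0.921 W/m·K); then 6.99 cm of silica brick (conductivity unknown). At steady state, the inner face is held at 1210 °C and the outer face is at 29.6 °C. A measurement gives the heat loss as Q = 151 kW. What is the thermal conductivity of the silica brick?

k = 1.47 W/m·K

ΣR = ΔT/Q = |1210 − 29.6|/1.51×10^5 = 0.007817 K/W
Known resistances:
  R_castable refractory = L/(kA) = 0.160/(0.921·28.3) = 0.006139 K/W
R_silica brick = ΣR − ΣR_known = 0.007817 − 0.006139 = 0.001678 K/W
L/(kA) = 0.001678 ⇒ k = 0.0699/(0.001678·28.3) = 1.47 W/m·K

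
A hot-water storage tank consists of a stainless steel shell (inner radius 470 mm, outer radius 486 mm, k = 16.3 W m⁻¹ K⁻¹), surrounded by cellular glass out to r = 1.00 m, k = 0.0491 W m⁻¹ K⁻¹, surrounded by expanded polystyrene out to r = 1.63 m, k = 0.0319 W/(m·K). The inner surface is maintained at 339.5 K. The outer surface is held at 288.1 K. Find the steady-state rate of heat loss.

Q = 19.2 W

Treat each layer as a resistance in series:
  R_stainless steel = (1/0.470 − 1/0.486)/(4πk) = 0.07005/(4π·16.3) = 3.420×10^-4 K/W
  R_cellular glass = (1/0.486 − 1/1.00)/(4πk) = 1.058/(4π·0.0491) = 1.714 K/W
  R_expanded polystyrene = (1/1.00 − 1/1.63)/(4πk) = 0.3865/(4π·0.0319) = 0.9642 K/W
ΣR = 3.420×10^-4 + 1.714 + 0.9642 = 2.679 K/W
Q = ΔT/ΣR = (339.5 K − 288.1 K)/2.679 = 19.2 W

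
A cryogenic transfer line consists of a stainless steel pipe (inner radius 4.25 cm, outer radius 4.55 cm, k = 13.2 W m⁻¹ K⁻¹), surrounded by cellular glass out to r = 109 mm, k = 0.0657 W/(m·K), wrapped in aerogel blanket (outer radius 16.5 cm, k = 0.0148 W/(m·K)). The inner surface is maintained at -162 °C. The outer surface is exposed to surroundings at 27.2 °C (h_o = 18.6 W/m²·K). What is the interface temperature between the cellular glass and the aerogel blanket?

T = -102 °C

Resistance network (inner→outer):
  R'_stainless steel = ln(0.0455/0.0425)/(2πk) = 0.06821/(2π·13.2) = 8.224×10^-4 m·K/W
  R'_cellular glass = ln(0.109/0.0455)/(2πk) = 0.8736/(2π·0.0657) = 2.116 m·K/W
  R'_aerogel blanket = ln(0.165/0.109)/(2πk) = 0.4146/(2π·0.0148) = 4.458 m·K/W
  R'_conv,out = 1/(2πr h) = 1/(2π·0.165·18.6) = 0.05186 m·K/W
ΣR = 8.224×10^-4 + 2.116 + 4.458 + 0.05186 = 6.627 m·K/W
Q' = ΔT/ΣR = (-162 °C − 27.2 °C)/6.627 = -28.55 W/m
From the inner boundary to the cellular glass/aerogel blanket interface, ΣR_partial = 2.117 m·K/W.
T_interface = T_in − Q'·ΣR_partial = -162 °C − (-28.55)(2.117) = -102 °C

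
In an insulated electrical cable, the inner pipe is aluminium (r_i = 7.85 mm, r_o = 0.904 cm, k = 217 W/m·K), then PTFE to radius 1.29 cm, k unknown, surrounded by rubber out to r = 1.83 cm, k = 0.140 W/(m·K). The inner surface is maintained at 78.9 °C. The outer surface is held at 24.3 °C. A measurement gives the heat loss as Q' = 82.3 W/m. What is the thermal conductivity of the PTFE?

k = 0.213 W/m·K

ΣR = ΔT/Q' = |78.9 − 24.3|/82.3 = 0.6634 m·K/W
Known resistances:
  R'_aluminium = ln(0.00904/0.00785)/(2πk) = 0.1411/(2π·217) = 1.035×10^-4 m·K/W
  R'_rubber = ln(0.0183/0.0129)/(2πk) = 0.3497/(2π·0.140) = 0.3975 m·K/W
R_PTFE = ΣR − ΣR_known = 0.6634 − 0.3976 = 0.2658 m·K/W
ln(r₂/r₁)/(2πk) = 0.2658 ⇒ k = 0.3556/(2π·0.2658) = 0.213 W/m·K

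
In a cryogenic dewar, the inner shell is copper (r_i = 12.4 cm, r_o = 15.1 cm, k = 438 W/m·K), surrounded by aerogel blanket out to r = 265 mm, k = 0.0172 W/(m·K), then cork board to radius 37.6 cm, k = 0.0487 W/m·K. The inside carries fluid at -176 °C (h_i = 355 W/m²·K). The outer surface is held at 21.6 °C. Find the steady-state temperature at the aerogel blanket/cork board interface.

T = -2.4 °C

Resistance network (inner→outer):
  R_conv,in = 1/(4πr²h) = 1/(4π·0.124²·355) = 0.01458 K/W
  R_copper = (1/0.124 − 1/0.151)/(4πk) = 1.442/(4π·438) = 2.620×10^-4 K/W
  R_aerogel blanket = (1/0.151 − 1/0.265)/(4πk) = 2.849/(4π·0.0172) = 13.18 K/W
  R_cork board = (1/0.265 − 1/0.376)/(4πk) = 1.114/(4π·0.0487) = 1.820 K/W
ΣR = 0.01458 + 2.620×10^-4 + 13.18 + 1.820 = 15.01 K/W
Q = ΔT/ΣR = (-176 °C − 21.6 °C)/15.01 = -13.16 W
From the inner boundary to the aerogel blanket/cork board interface, ΣR_partial = 13.19 K/W.
T_interface = T_in − Q·ΣR_partial = -176 °C − (-13.16)(13.19) = -2.4 °C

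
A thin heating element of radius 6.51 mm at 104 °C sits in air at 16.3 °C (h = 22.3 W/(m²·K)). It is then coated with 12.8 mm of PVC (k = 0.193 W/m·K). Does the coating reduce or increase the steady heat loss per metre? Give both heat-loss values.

Critical radius for a cylinder: r_cr = k/h = 0.00865 m = 0.865 cm.
Outer radius after coating: r₂ = 0.00651 + 0.0128 = 0.01931 m.
r₁ < r_cr < r₂: heat loss rises to a maximum at r_cr then falls. Whether the coating helps depends on whether Q(r₂) has dropped back below Q(r₁).
Bare: R = 1/(2πr₁h) = 1.096 m·K/W; Q = 87.7/1.096 = 80.0 W/m.
Coated: R = R_cond + R_conv = 1.266 m·K/W; Q = 87.7/1.266 = 69.3 W/m.

reduces: 80.0 → 69.3 W/m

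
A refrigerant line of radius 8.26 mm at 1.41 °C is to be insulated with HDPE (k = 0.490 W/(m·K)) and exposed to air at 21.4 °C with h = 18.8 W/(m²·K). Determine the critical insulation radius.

For a cylinder, r_cr = k_ins/h = 0.490/18.8 = 0.0261 m = 2.61 cm

r_cr = 2.61 cm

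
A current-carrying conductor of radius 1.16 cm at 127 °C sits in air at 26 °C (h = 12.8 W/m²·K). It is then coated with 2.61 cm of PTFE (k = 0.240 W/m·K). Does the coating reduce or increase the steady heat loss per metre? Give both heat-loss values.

reduces: 94.2 → 90.9 W/m

Critical radius for a cylinder: r_cr = k/h = 0.0187 m = 1.88 cm.
Outer radius after coating: r₂ = 0.0116 + 0.0261 = 0.0377 m.
r₁ < r_cr < r₂: heat loss rises to a maximum at r_cr then falls. Whether the coating helps depends on whether Q(r₂) has dropped back below Q(r₁).
Bare: R = 1/(2πr₁h) = 1.072 m·K/W; Q = 101/1.072 = 94.2 W/m.
Coated: R = R_cond + R_conv = 1.111 m·K/W; Q = 101/1.111 = 90.9 W/m.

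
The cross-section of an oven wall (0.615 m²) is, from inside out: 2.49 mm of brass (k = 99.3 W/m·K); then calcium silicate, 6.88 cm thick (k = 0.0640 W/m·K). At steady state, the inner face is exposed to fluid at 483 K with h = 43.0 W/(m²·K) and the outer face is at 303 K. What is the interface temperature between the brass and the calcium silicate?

T = 479 K

Resistance network (inner→outer):
  R_conv,in = 1/(hA) = 1/(43.0·0.615) = 0.03781 K/W
  R_brass = L/(kA) = 0.00249/(99.3·0.615) = 4.077×10^-5 K/W
  R_calcium silicate = L/(kA) = 0.0688/(0.0640·0.615) = 1.748 K/W
ΣR = 0.03781 + 4.077×10^-5 + 1.748 = 1.786 K/W
Q = ΔT/ΣR = (483 K − 303 K)/1.786 = 100.8 W
From the inner boundary to the brass/calcium silicate interface, ΣR_partial = 0.03785 K/W.
T_interface = T_in − Q·ΣR_partial = 483 K − (100.8)(0.03785) = 479 K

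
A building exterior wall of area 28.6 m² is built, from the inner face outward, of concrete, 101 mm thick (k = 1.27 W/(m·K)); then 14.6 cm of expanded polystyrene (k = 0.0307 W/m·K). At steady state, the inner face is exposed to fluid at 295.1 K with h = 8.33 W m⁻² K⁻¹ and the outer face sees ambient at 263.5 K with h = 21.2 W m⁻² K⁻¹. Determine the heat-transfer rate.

Q = 181 W

Series thermal resistances, inner to outer:
  R_conv,in = 1/(hA) = 1/(8.33·28.6) = 0.004197 K/W
  R_concrete = L/(kA) = 0.101/(1.27·28.6) = 0.002781 K/W
  R_expanded polystyrene = L/(kA) = 0.146/(0.0307·28.6) = 0.1663 K/W
  R_conv,out = 1/(hA) = 1/(21.2·28.6) = 0.001649 K/W
ΣR = 0.004197 + 0.002781 + 0.1663 + 0.001649 = 0.1749 K/W
Q = ΔT/ΣR = (295.1 K − 263.5 K)/0.1749 = 181 W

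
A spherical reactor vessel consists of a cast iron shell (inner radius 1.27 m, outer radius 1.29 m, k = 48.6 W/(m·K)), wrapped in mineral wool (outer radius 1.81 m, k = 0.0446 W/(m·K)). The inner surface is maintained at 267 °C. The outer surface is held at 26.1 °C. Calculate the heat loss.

Q = 606 W

Series thermal resistances, inner to outer:
  R_cast iron = (1/1.27 − 1/1.29)/(4πk) = 0.01221/(4π·48.6) = 1.999×10^-5 K/W
  R_mineral wool = (1/1.29 − 1/1.81)/(4πk) = 0.2227/(4π·0.0446) = 0.3974 K/W
ΣR = 1.999×10^-5 + 0.3974 = 0.3974 K/W
Q = ΔT/ΣR = (267 °C − 26.1 °C)/0.3974 = 606 W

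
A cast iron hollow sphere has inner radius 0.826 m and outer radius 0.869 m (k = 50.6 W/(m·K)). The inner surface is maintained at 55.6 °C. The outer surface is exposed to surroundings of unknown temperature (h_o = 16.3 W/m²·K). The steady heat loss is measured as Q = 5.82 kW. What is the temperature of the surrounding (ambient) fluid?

T_out = 17.4 °C

Sum the resistances:
  R_cast iron = (1/0.826 − 1/0.869)/(4πk) = 0.05991/(4π·50.6) = 9.421×10^-5 K/W
  R_conv,out = 1/(4πr²h) = 1/(4π·0.869²·16.3) = 0.006465 K/W
ΣR = 0.006559 K/W
ΔT = Q·ΣR = 5820 × 0.006559 = 38.17 K
Heat flows outward, so T_out = T_in − ΔT = 55.6 − 38.17 = 17.4 °C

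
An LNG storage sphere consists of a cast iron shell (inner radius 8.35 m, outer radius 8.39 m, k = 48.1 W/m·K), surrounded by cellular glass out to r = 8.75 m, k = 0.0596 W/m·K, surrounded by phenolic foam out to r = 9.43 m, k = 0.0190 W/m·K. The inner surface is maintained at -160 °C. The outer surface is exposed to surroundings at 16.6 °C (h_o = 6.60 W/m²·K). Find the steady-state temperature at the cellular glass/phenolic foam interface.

Treat each layer as a resistance in series:
  R_cast iron = (1/8.35 − 1/8.39)/(4πk) = 5.710×10^-4/(4π·48.1) = 9.446×10^-7 K/W
  R_cellular glass = (1/8.39 − 1/8.75)/(4πk) = 0.004904/(4π·0.0596) = 0.006548 K/W
  R_phenolic foam = (1/8.75 − 1/9.43)/(4πk) = 0.008241/(4π·0.0190) = 0.03452 K/W
  R_conv,out = 1/(4πr²h) = 1/(4π·9.43²·6.60) = 1.356×10^-4 K/W
ΣR = 9.446×10^-7 + 0.006548 + 0.03452 + 1.356×10^-4 = 0.04120 K/W
Q = ΔT/ΣR = (-160 °C − 16.6 °C)/0.04120 = -4286 W
From the inner boundary to the cellular glass/phenolic foam interface, ΣR_partial = 0.006549 K/W.
T_interface = T_in − Q·ΣR_partial = -160 °C − (-4286)(0.006549) = -132 °C

T = -132 °C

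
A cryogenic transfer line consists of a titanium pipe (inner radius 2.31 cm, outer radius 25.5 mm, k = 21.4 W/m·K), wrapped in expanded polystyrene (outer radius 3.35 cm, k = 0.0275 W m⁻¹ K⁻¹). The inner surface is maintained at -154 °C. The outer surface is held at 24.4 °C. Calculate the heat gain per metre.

Series thermal resistances, inner to outer:
  R'_titanium = ln(0.0255/0.0231)/(2πk) = 0.09885/(2π·21.4) = 7.351×10^-4 m·K/W
  R'_expanded polystyrene = ln(0.0335/0.0255)/(2πk) = 0.2729/(2π·0.0275) = 1.579 m·K/W
ΣR = 7.351×10^-4 + 1.579 = 1.580 m·K/W
Q' = ΔT/ΣR = (-154 °C − 24.4 °C)/1.580 = -113 W/m
(Negative Q' ⇒ heat flows inward; heat gain = 113 W/m.)

Q' = 113 W/m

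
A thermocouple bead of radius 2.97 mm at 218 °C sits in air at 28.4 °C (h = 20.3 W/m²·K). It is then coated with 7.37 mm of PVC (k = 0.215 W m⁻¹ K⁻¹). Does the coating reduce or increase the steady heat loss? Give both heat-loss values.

Critical radius for a sphere: r_cr = 2k/h = 0.0212 m = 2.12 cm.
Outer radius after coating: r₂ = 0.00297 + 0.00737 = 0.01034 m.
Since r₁ < r_cr and r₂ ≤ r_cr, the coating moves toward the maximum at r_cr — heat loss rises.
Bare: R = 1/(4πr₁²h) = 444.4 K/W; Q = 189.6/444.4 = 0.427 W.
Coated: R = R_cond + R_conv = 125.5 K/W; Q = 189.6/125.5 = 1.51 W.

increases: 0.427 → 1.51 W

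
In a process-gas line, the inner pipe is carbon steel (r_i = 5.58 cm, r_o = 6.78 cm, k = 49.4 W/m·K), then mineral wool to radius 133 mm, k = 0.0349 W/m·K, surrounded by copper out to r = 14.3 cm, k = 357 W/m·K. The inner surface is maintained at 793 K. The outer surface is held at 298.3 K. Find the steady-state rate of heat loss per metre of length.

Series thermal resistances, inner to outer:
  R'_carbon steel = ln(0.0678/0.0558)/(2πk) = 0.1948/(2π·49.4) = 6.276×10^-4 m·K/W
  R'_mineral wool = ln(0.133/0.0678)/(2πk) = 0.6738/(2π·0.0349) = 3.073 m·K/W
  R'_copper = ln(0.143/0.133)/(2πk) = 0.07250/(2π·357) = 3.232×10^-5 m·K/W
ΣR = 6.276×10^-4 + 3.073 + 3.232×10^-5 = 3.074 m·K/W
Q' = ΔT/ΣR = (793 K − 298.3 K)/3.074 = 161 W/m

Q' = 161 W/m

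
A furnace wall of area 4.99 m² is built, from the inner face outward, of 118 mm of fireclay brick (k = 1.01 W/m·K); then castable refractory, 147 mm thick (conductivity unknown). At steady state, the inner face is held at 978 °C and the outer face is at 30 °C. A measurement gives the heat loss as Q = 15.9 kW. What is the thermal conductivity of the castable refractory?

ΣR = ΔT/Q = |978 − 30|/15900 = 0.05962 K/W
Known resistances:
  R_fireclay brick = L/(kA) = 0.118/(1.01·4.99) = 0.02341 K/W
R_castable refractory = ΣR − ΣR_known = 0.05962 − 0.02341 = 0.03621 K/W
L/(kA) = 0.03621 ⇒ k = 0.147/(0.03621·4.99) = 0.814 W/m·K

k = 0.814 W/m·K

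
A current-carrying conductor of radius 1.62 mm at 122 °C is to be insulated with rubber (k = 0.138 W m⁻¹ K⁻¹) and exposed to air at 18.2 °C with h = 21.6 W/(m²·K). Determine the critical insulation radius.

r_cr = 0.639 cm

For a cylinder, r_cr = k_ins/h = 0.138/21.6 = 0.00639 m = 0.639 cm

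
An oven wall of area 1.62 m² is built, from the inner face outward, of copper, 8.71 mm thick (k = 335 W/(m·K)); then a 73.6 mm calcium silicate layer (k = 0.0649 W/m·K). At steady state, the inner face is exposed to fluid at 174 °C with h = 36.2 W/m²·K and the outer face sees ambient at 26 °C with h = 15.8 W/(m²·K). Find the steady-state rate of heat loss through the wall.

Series thermal resistances, inner to outer:
  R_conv,in = 1/(hA) = 1/(36.2·1.62) = 0.01705 K/W
  R_copper = L/(kA) = 0.00871/(335·1.62) = 1.605×10^-5 K/W
  R_calcium silicate = L/(kA) = 0.0736/(0.0649·1.62) = 0.7000 K/W
  R_conv,out = 1/(hA) = 1/(15.8·1.62) = 0.03907 K/W
ΣR = 0.01705 + 1.605×10^-5 + 0.7000 + 0.03907 = 0.7561 K/W
Q = ΔT/ΣR = (174 °C − 26 °C)/0.7561 = 196 W

Q = 196 W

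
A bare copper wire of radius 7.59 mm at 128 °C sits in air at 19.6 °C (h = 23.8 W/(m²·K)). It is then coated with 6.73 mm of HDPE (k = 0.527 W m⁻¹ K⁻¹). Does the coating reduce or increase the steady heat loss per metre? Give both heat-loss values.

increases: 123 → 165 W/m

Critical radius for a cylinder: r_cr = k/h = 0.0221 m = 2.21 cm.
Outer radius after coating: r₂ = 0.00759 + 0.00673 = 0.01432 m.
Since r₁ < r_cr and r₂ ≤ r_cr, the coating moves toward the maximum at r_cr — heat loss rises.
Bare: R = 1/(2πr₁h) = 0.8811 m·K/W; Q = 108.4/0.8811 = 123 W/m.
Coated: R = R_cond + R_conv = 0.6587 m·K/W; Q = 108.4/0.6587 = 165 W/m.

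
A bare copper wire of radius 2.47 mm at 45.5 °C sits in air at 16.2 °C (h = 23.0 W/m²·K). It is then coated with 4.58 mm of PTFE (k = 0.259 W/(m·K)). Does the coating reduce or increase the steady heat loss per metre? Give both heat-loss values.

increases: 10.5 → 18.0 W/m

Critical radius for a cylinder: r_cr = k/h = 0.0113 m = 1.13 cm.
Outer radius after coating: r₂ = 0.00247 + 0.00458 = 0.00705 m.
Since r₁ < r_cr and r₂ ≤ r_cr, the coating moves toward the maximum at r_cr — heat loss rises.
Bare: R = 1/(2πr₁h) = 2.802 m·K/W; Q = 29.3/2.802 = 10.5 W/m.
Coated: R = R_cond + R_conv = 1.626 m·K/W; Q = 29.3/1.626 = 18.0 W/m.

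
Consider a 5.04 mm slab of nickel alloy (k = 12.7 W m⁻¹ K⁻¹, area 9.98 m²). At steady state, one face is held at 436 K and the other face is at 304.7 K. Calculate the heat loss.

Q = kA·ΔT/L = 12.7 × 9.98 × |436 K − 304.7 K| / 0.00504 = 3.30×10^6 W

Q = 3300 kW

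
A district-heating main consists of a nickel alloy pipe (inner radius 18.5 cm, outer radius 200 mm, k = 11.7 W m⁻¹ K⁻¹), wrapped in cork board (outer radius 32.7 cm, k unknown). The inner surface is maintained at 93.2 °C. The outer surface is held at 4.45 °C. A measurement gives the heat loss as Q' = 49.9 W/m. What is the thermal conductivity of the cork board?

k = 0.0440 W/m·K

ΣR = ΔT/Q' = |93.2 − 4.45|/49.9 = 1.779 m·K/W
Known resistances:
  R'_nickel alloy = ln(0.200/0.185)/(2πk) = 0.07796/(2π·11.7) = 0.001061 m·K/W
R_cork board = ΣR − ΣR_known = 1.779 − 0.001061 = 1.778 m·K/W
ln(r₂/r₁)/(2πk) = 1.778 ⇒ k = 0.4916/(2π·1.778) = 0.0440 W/m·K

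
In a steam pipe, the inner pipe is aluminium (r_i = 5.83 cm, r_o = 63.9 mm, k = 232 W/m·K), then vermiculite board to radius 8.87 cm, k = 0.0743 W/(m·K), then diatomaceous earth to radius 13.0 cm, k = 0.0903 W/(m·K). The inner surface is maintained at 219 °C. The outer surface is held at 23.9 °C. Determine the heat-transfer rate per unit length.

Q' = 142 W/m

Resistance network (inner→outer):
  R'_aluminium = ln(0.0639/0.0583)/(2πk) = 0.09172/(2π·232) = 6.292×10^-5 m·K/W
  R'_vermiculite board = ln(0.0887/0.0639)/(2πk) = 0.3279/(2π·0.0743) = 0.7025 m·K/W
  R'_diatomaceous earth = ln(0.130/0.0887)/(2πk) = 0.3823/(2π·0.0903) = 0.6738 m·K/W
ΣR = 6.292×10^-5 + 0.7025 + 0.6738 = 1.376 m·K/W
Q' = ΔT/ΣR = (219 °C − 23.9 °C)/1.376 = 142 W/m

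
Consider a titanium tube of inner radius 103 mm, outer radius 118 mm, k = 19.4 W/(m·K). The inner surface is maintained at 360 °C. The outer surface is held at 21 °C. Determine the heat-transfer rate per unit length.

Q' = 2πk·ΔT/ln(r₂/r₁) = 2π × 19.4 × 339 / ln(0.118/0.103) = 3.04×10^5 W/m

Q' = 3.04×10^5 W/m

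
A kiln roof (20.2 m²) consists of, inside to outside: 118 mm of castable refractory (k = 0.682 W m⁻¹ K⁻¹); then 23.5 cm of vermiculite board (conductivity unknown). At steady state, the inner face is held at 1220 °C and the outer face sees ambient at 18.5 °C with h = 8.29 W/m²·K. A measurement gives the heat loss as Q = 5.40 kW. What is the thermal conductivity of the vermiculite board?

k = 0.0559 W/m·K

ΣR = ΔT/Q = |1220 − 18.5|/5400 = 0.2225 K/W
Known resistances:
  R_castable refractory = L/(kA) = 0.118/(0.682·20.2) = 0.008565 K/W
  R_conv,out = 1/(hA) = 1/(8.29·20.2) = 0.005972 K/W
R_vermiculite board = ΣR − ΣR_known = 0.2225 − 0.01454 = 0.2080 K/W
L/(kA) = 0.2080 ⇒ k = 0.235/(0.2080·20.2) = 0.0559 W/m·K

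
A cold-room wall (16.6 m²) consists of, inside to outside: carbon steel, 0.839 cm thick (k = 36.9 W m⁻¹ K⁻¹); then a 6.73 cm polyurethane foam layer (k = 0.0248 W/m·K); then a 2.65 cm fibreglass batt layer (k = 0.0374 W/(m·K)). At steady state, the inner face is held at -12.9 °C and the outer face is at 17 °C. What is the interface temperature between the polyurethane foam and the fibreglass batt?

Treat each layer as a resistance in series:
  R_carbon steel = L/(kA) = 0.00839/(36.9·16.6) = 1.370×10^-5 K/W
  R_polyurethane foam = L/(kA) = 0.0673/(0.0248·16.6) = 0.1635 K/W
  R_fibreglass batt = L/(kA) = 0.0265/(0.0374·16.6) = 0.04268 K/W
ΣR = 1.370×10^-5 + 0.1635 + 0.04268 = 0.2062 K/W
Q = ΔT/ΣR = (-12.9 °C − 17 °C)/0.2062 = -145.0 W
From the inner boundary to the polyurethane foam/fibreglass batt interface, ΣR_partial = 0.1635 K/W.
T_interface = T_in − Q·ΣR_partial = -12.9 °C − (-145.0)(0.1635) = 10.8 °C

T = 10.8 °C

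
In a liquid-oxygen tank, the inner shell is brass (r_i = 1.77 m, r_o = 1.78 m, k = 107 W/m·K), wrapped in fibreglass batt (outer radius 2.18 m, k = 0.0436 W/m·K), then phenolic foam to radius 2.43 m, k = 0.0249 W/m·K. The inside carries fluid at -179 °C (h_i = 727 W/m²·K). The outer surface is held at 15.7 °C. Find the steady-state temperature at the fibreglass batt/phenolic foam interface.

Treat each layer as a resistance in series:
  R_conv,in = 1/(4πr²h) = 1/(4π·1.77²·727) = 3.494×10^-5 K/W
  R_brass = (1/1.77 − 1/1.78)/(4πk) = 0.003174/(4π·107) = 2.361×10^-6 K/W
  R_fibreglass batt = (1/1.78 − 1/2.18)/(4πk) = 0.1031/(4π·0.0436) = 0.1881 K/W
  R_phenolic foam = (1/2.18 − 1/2.43)/(4πk) = 0.04719/(4π·0.0249) = 0.1508 K/W
ΣR = 3.494×10^-5 + 2.361×10^-6 + 0.1881 + 0.1508 = 0.3389 K/W
Q = ΔT/ΣR = (-179 °C − 15.7 °C)/0.3389 = -574.5 W
From the inner boundary to the fibreglass batt/phenolic foam interface, ΣR_partial = 0.1881 K/W.
T_interface = T_in − Q·ΣR_partial = -179 °C − (-574.5)(0.1881) = -70.9 °C

T = -70.9 °C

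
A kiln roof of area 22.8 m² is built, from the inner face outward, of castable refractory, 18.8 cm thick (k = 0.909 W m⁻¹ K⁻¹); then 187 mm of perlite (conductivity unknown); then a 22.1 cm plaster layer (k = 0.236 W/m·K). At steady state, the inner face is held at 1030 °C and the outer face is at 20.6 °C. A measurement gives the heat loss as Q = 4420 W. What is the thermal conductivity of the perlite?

k = 0.0460 W/m·K

ΣR = ΔT/Q = |1030 − 20.6|/4420 = 0.2284 K/W
Known resistances:
  R_castable refractory = L/(kA) = 0.188/(0.909·22.8) = 0.009071 K/W
  R_plaster = L/(kA) = 0.221/(0.236·22.8) = 0.04107 K/W
R_perlite = ΣR − ΣR_known = 0.2284 − 0.05014 = 0.1783 K/W
L/(kA) = 0.1783 ⇒ k = 0.187/(0.1783·22.8) = 0.0460 W/m·K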